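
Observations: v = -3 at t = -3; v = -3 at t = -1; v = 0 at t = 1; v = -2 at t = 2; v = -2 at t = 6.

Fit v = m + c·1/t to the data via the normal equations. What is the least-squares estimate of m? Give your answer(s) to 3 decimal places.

The normal system XᵀX·[m, c]ᵀ = Xᵀv is [[5, 1/3]; [1/3, 43/18]]·[m, c]ᵀ = [-10, 8/3]ᵀ.
Δ = 5·(43/18) − (1/3)² = 71/6.
m = ((-10)·(43/18) − (1/3)·(8/3))/(71/6) = -446/213; c = (5·(8/3) − (1/3)·(-10))/(71/6) = 100/71.

m = -2.094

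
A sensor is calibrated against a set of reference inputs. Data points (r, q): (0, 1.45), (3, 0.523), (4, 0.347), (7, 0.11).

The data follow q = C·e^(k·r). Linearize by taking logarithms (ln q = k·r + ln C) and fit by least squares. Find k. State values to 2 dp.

Linearized form: ln q = k·r + ln C. From the 4 transformed points,
Σr = 14.0000, Σ(r)² = 74.0000, Σln q = -3.5423, Σr·ln q = -21.6292.
Equations: 74.0000·k + 14.0000·ln C = -21.6292;  14.0000·k + 4·ln C = -3.5423.
Slope k = (n·Σr·ln q − Σr·Σln q)/(n·Σ(r)² − (Σr)²) = (4·-21.6292 − 14.0000·-3.5423)/100.0000 = -0.36924; ln C = (Σln q − k·Σr)/n = 0.40677.

k = -0.37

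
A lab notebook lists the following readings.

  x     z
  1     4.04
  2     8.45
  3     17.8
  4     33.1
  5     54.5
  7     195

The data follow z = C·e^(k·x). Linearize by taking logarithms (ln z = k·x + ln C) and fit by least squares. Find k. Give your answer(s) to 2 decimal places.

Taking logs, ln z = k·x + ln C, so regress ln z on x.
Σx = 22.0000, Σ(x)² = 104.0000, Σln z = 19.1803, Σx·ln z = 85.2023.
Equations: 104.0000·k + 22.0000·ln C = 85.2023;  22.0000·k + 6·ln C = 19.1803.
Δ = 104.0000·6 − (22.0000)² = 140.0000; k = (85.2023·6 − 22.0000·19.1803)/140.0000 = 0.63747, ln C = (104.0000·19.1803 − 22.0000·85.2023)/140.0000 = 0.85932.

k = 0.64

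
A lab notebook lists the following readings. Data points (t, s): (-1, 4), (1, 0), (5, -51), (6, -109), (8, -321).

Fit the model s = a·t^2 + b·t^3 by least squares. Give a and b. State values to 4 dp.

Compute the Gram sums: Σt^2·t^2 = 6019, Σt^2·t^3 = 43669, Σt^3·t^3 = 324427.
Right-hand side: Σt^2·s = -25739, Σt^3·s = -194275.
Normal equations: [[6019, 43669]; [43669, 324427]]·[a, b]ᵀ = [-25739, -194275]ᵀ.
Determinant 6019·324427 − 43669² = 45744552.
a = ((-25739)·324427 − 43669·(-194275))/45744552 = 66684211/22872276; b = (6019·(-194275) − 43669·(-25739))/45744552 = -22672417/22872276.

a = 2.9155, b = -0.9913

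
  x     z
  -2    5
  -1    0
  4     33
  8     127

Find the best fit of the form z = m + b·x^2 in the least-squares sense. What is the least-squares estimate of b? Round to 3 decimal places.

Setting ∂/∂m … = 0 gives: 4·m + 85·b = 165;  85·m + 4369·b = 8676.
Δ = 4·4369 − 85² = 10251.
m = (165·4369 − 85·8676)/10251 = -325/201; b = (4·8676 − 85·165)/10251 = 6893/3417.

b = 2.017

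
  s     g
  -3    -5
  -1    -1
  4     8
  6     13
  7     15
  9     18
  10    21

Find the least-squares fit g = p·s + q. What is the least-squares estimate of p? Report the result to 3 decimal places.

p = 1.974

From the data, Σs·s = 292, Σs = 32, Σ1 = 7.
Moment sums: Σs·g = 603, Σg = 69.
det = 292·7 − 32² = 1020.
p = (603·7 − 32·69)/1020 = 671/340; q = (292·69 − 32·603)/1020 = 71/85.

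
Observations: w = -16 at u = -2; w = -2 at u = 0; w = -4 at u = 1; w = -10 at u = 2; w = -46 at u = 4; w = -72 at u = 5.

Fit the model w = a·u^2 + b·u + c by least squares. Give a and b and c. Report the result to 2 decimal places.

a = -3.07, b = 1.24, c = -1.49

From the data, Σu^2·u^2 = 914, Σu^2·u = 190, Σu^2 = 50, Σu·u = 50, Σu = 10, Σ1 = 6.
Moment sums: Σu^2·w = -2644, Σu·w = -536, Σw = -150.
Inverting the 3×3 Gram matrix, [a, b, c]ᵀ = [-399/130, 807/650, -97/65]ᵀ.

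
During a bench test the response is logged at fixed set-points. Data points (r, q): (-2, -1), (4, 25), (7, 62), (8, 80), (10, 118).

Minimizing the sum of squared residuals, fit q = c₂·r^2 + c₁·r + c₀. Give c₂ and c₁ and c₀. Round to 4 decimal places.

With design matrix X, XᵀX = [[16769, 1911, 233]; [1911, 233, 27]; [233, 27, 5]] and Xᵀq = [20354, 2356, 284]ᵀ.
Inverting the 3×3 Gram matrix, [c₂, c₁, c₀]ᵀ = [833/886, 1060/443, 59/886]ᵀ.

c₂ = 0.9402, c₁ = 2.3928, c₀ = 0.0666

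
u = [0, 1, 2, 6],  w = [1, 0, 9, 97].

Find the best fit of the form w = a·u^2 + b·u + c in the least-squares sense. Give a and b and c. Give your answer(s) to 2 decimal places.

Sums needed: Σu^2·u^2 = 1313, Σu^2·u = 225, Σu^2 = 41, Σu·u = 41, Σu = 9, Σ1 = 4.
And Σu^2·w = 3528, Σu·w = 600, Σw = 107.
AᵀA·[a, b, c]ᵀ = Aᵀw becomes [[1313, 225, 41]; [225, 41, 9]; [41, 9, 4]]·[a, b, c]ᵀ = [3528, 600, 107]ᵀ.
Inverting the 3×3 Gram matrix, [a, b, c]ᵀ = [1379/451, -1014/451, 211/451]ᵀ.

a = 3.06, b = -2.25, c = 0.47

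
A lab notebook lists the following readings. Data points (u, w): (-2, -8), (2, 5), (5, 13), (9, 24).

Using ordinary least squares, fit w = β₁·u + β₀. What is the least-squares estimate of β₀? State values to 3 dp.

β₀ = -1.623

Normal-equation sums: Σu·u = 114, Σu = 14, Σ1 = 4.
For Aᵀw: Σu·w = 307, Σw = 34.
So AᵀA·[β₁, β₀]ᵀ = Aᵀw: [[114, 14]; [14, 4]]·[β₁, β₀]ᵀ = [307, 34]ᵀ.
Determinant 114·4 − 14² = 260.
β₁ = (307·4 − 14·34)/260 = 188/65; β₀ = (114·34 − 14·307)/260 = -211/130.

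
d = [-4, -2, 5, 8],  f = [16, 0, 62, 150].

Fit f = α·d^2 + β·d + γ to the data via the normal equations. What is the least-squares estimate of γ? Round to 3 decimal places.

The normal system AᵀA·[α, β, γ]ᵀ = Aᵀf is [[4993, 565, 109]; [565, 109, 7]; [109, 7, 4]]·[α, β, γ]ᵀ = [11406, 1446, 228]ᵀ.
Row-reducing yields α = 1117/562, β = 1761/562, γ = -743/281.

γ = -2.644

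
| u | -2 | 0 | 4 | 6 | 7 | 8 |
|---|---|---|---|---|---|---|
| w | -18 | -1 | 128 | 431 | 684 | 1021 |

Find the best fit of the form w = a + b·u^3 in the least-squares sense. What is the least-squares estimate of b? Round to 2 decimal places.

The normal system MᵀM·[a, b]ᵀ = Mᵀw is [[6, 1127]; [1127, 430609]]·[a, b]ᵀ = [2245, 858796]ᵀ.
Determinant 6·430609 − 1127² = 1313525.
a = (2245·430609 − 1127·858796)/1313525 = -1145887/1313525; b = (6·858796 − 1127·2245)/1313525 = 2622661/1313525.

b = 2.00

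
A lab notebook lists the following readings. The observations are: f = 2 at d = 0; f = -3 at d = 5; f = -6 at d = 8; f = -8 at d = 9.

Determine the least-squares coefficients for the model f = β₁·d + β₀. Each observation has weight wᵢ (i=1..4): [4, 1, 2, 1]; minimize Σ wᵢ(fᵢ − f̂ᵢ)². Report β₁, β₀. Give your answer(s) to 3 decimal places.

The normal system XᵀWX·[β₁, β₀]ᵀ = XᵀWf is [[234, 30]; [30, 8]]·[β₁, β₀]ᵀ = [-183, -15]ᵀ.
Δ = 234·8 − 30² = 972.
β₁ = ((-183)·8 − 30·(-15))/972 = -169/162; β₀ = (234·(-15) − 30·(-183))/972 = 55/27.

β₁ = -1.043, β₀ = 2.037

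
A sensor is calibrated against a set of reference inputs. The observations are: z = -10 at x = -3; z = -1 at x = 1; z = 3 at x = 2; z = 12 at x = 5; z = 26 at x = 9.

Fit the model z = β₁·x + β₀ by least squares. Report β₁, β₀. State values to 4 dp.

β₁ = 3.0322, β₀ = -2.4901

With design matrix M, MᵀM = [[120, 14]; [14, 5]] and Mᵀz = [329, 30]ᵀ.
Δ = 120·5 − 14² = 404.
β₁ = (329·5 − 14·30)/404 = 1225/404; β₀ = (120·30 − 14·329)/404 = -503/202.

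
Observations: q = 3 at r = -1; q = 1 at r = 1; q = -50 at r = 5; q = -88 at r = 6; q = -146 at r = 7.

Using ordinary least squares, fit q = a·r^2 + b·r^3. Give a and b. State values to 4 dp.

With design matrix M, MᵀM = [[4324, 27708]; [27708, 179932]] and Mᵀq = [-11568, -75338]ᵀ.
Δ = 4324·179932 − 27708² = 10292704.
a = ((-11568)·179932 − 27708·(-75338))/10292704 = 751491/1286588; b = (4324·(-75338) − 27708·(-11568))/10292704 = -654421/1286588.

a = 0.5841, b = -0.5086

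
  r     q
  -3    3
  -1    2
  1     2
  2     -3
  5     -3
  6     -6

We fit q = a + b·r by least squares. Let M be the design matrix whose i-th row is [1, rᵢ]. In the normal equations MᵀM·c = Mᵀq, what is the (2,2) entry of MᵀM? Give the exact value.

76

Row 2 ↔ basis r, column 2 ↔ basis r, so (MᵀM)_{2,2} = Σᵢ (r)·(r) = (-3)·(-3) + (-1)·(-1) + (1)·(1) + (2)·(2) + (5)·(5) + (6)·(6) = 76.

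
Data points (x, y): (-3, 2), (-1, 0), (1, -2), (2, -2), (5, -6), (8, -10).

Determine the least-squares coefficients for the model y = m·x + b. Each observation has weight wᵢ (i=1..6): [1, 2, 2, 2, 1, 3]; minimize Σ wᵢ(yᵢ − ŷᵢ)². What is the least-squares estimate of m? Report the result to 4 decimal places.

m = -1.1106

Normal-equation sums: Σwᵢ·x·x = 238, Σwᵢ·x = 30, Σwᵢ·1 = 11.
Moment sums: Σwᵢ·x·y = -288, Σwᵢ·y = -42.
So AᵀWA·[m, b]ᵀ = AᵀWy: [[238, 30]; [30, 11]]·[m, b]ᵀ = [-288, -42]ᵀ.
Eliminating b: 11·(row 1) − 30·(row 2) gives 1718·m = 11·(-288) − 30·(-42) = -1908, so m = -954/859.
Then b = ((-42) − 30·(-954/859))/11 = -678/859.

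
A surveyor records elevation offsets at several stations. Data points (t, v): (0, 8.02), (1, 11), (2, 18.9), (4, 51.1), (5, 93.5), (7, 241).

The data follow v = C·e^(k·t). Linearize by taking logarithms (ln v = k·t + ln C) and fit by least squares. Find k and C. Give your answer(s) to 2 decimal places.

Linearized form: ln v = k·t + ln C. From the 6 transformed points,
AᵀA = [[95.0000, 19.0000]; [19.0000, 6]], rhs = [85.0947, 21.3755]ᵀ  (here Σt = 19.0000, Σ(t)² = 95.0000, Σln v = 21.3755, Σt·ln v = 85.0947).
Δ = 95.0000·6 − (19.0000)² = 209.0000; k = (85.0947·6 − 19.0000·21.3755)/209.0000 = 0.49968, ln C = (95.0000·21.3755 − 19.0000·85.0947)/209.0000 = 1.98027, so C = exp(1.98027) = 7.24469.

k = 0.50, C = 7.24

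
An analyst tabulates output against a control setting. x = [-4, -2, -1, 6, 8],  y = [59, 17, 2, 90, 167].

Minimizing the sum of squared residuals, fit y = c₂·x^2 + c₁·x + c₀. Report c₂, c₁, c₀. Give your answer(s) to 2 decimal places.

c₂ = 3.05, c₁ = -3.11, c₀ = -2.43

Normal-equation sums: Σx^2·x^2 = 5665, Σx^2·x = 655, Σx^2 = 121, Σx·x = 121, Σx = 7, Σ1 = 5.
Moment sums: Σx^2·y = 14942, Σx·y = 1604, Σy = 335.
Row-reducing yields c₂ = 10880/3569, c₁ = -44335/14276, c₀ = -34623/14276.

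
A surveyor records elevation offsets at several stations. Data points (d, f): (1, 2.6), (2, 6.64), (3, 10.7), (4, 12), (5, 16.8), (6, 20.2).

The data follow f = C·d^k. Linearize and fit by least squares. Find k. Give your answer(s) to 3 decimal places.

Taking logs, ln f = k·ln d + ln C, so regress ln f on ln d.
Σln d = 6.5793, Σ(ln d)² = 9.4099, Σln f = 13.5308, Σln d·ln f = 17.2873.
Equations: 9.4099·k + 6.5793·ln C = 17.2873;  6.5793·k + 6·ln C = 13.5308.
Slope k = (n·Σln d·ln f − Σln d·Σln f)/(n·Σ(ln d)² − (Σln d)²) = (6·17.2873 − 6.5793·13.5308)/13.1729 = 1.11600; ln C = (Σln f − k·Σln d)/n = 1.03140.

k = 1.116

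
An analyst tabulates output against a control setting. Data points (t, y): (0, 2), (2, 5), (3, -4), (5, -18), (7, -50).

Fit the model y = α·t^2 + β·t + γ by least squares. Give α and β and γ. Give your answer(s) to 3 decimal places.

α = -1.561, β = 3.505, γ = 2.237

Sums needed: Σt^2·t^2 = 3123, Σt^2·t = 503, Σt^2 = 87, Σt·t = 87, Σt = 17, Σ1 = 5.
For Mᵀy: Σt^2·y = -2916, Σt·y = -442, Σy = -65.
Inverting the 3×3 Gram matrix, [α, β, γ]ᵀ = [-15827/10142, 35547/10142, 11342/5071]ᵀ.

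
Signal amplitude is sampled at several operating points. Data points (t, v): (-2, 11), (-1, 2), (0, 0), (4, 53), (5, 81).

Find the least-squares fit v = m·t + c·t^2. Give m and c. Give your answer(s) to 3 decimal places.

With design matrix M, MᵀM = [[46, 180]; [180, 898]] and Mᵀv = [593, 2919]ᵀ.
det = 46·898 − 180² = 8908.
m = (593·898 − 180·2919)/8908 = 3547/4454; c = (46·2919 − 180·593)/8908 = 13767/4454.

m = 0.796, c = 3.091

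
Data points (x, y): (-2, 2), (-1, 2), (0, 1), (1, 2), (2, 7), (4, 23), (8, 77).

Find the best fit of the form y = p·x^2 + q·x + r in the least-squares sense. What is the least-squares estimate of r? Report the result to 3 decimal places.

r = 0.833

Setting ∂/∂p … = 0 gives: 4386·p + 576·q + 90·r = 5336;  576·p + 90·q + 12·r = 718;  90·p + 12·q + 7·r = 114.
(Σx^2·x^2 = 4386, Σx^2·x = 576, Σx^2 = 90, Σx·x = 90, Σx = 12, Σ1 = 7, Σx^2·y = 5336, Σx·y = 718, Σy = 114.)
Row-reducing yields p = 9398/9009, q = 32173/27027, r = 682/819.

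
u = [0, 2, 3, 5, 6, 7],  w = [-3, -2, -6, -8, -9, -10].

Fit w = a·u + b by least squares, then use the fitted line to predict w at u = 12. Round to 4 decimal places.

ŵ = -15.7895

The normal system AᵀA·[a, b]ᵀ = Aᵀw is [[123, 23]; [23, 6]]·[a, b]ᵀ = [-186, -38]ᵀ.
Determinant 123·6 − 23² = 209.
a = ((-186)·6 − 23·(-38))/209 = -22/19; b = (123·(-38) − 23·(-186))/209 = -36/19.
At u = 12: ŵ = (-22/19)·(12) + (-36/19)·(1) = -300/19.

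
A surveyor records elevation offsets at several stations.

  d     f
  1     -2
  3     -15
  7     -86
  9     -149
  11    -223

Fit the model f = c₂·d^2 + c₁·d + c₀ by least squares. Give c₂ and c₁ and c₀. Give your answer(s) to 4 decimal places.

c₂ = -1.9866, c₁ = 1.6964, c₀ = -1.8170

Normal-equation sums: Σd^2·d^2 = 23685, Σd^2·d = 2431, Σd^2 = 261, Σd·d = 261, Σd = 31, Σ1 = 5.
For Xᵀf: Σd^2·f = -43403, Σd·f = -4443, Σf = -475.
XᵀX·[c₂, c₁, c₀]ᵀ = Xᵀf becomes [[23685, 2431, 261]; [2431, 261, 31]; [261, 31, 5]]·[c₂, c₁, c₀]ᵀ = [-43403, -4443, -475]ᵀ.
Inverting the 3×3 Gram matrix, [c₂, c₁, c₀]ᵀ = [-445/224, 95/56, -407/224]ᵀ.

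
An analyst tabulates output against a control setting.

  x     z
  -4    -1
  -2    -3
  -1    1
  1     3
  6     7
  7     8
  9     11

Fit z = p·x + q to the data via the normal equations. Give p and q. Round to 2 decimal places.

p = 0.99, q = 1.46

MᵀM·[p, q]ᵀ = Mᵀz reads: 188·p + 16·q = 209;  16·p + 7·q = 26.
(Σx·x = 188, Σx = 16, Σ1 = 7, Σx·z = 209, Σz = 26.)
det = 188·7 − 16² = 1060.
p = (209·7 − 16·26)/1060 = 1047/1060; q = (188·26 − 16·209)/1060 = 386/265.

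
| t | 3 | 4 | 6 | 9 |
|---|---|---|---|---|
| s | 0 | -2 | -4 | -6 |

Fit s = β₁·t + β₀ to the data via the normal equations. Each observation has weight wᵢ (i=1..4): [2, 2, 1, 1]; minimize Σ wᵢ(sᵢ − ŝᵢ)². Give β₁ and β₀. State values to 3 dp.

β₁ = -0.981, β₀ = 2.410

Normal-equation sums: Σwᵢ·t·t = 167, Σwᵢ·t = 29, Σwᵢ·1 = 6.
Moment sums: Σwᵢ·t·s = -94, Σwᵢ·s = -14.
Eliminating β₀: 6·(row 1) − 29·(row 2) gives 161·β₁ = 6·(-94) − 29·(-14) = -158, so β₁ = -158/161.
Then β₀ = ((-14) − 29·(-158/161))/6 = 388/161.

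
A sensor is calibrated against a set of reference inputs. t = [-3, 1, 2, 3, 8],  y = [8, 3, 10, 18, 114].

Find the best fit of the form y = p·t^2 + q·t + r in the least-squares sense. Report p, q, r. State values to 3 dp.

Entries of AᵀA: Σt^2·t^2 = 4275, Σt^2·t = 521, Σt^2 = 87, Σt·t = 87, Σt = 11, Σ1 = 5.
Moment sums: Σt^2·y = 7573, Σt·y = 965, Σy = 153.
AᵀA·[p, q, r]ᵀ = Aᵀy becomes [[4275, 521, 87]; [521, 87, 11]; [87, 11, 5]]·[p, q, r]ᵀ = [7573, 965, 153]ᵀ.
Inverting the 3×3 Gram matrix, [p, q, r]ᵀ = [6663/4261, 7667/4261, -2417/4261]ᵀ.

p = 1.564, q = 1.799, r = -0.567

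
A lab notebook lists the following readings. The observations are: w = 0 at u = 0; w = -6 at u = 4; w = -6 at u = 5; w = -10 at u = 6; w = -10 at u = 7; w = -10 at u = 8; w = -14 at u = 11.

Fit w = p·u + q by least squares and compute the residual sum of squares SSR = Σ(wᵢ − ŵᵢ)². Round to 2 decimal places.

The normal equations are: 311·p + 41·q = -418;  41·p + 7·q = -56.
(Σu·u = 311, Σu = 41, Σ1 = 7, Σu·w = -418, Σw = -56.)
Determinant 311·7 − 41² = 496.
p = ((-418)·7 − 41·(-56))/496 = -315/248; q = (311·(-56) − 41·(-418))/496 = -139/248.
Residuals: 139/248, -89/248, 113/124, -451/248, -17/31, 179/248, 33/62; SSR = 705/124.

SSR = 5.69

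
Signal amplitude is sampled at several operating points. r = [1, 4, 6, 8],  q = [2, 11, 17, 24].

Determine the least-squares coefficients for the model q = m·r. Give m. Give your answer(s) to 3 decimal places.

m = 2.906

Entries of AᵀA: Σr·r = 117.
For Aᵀq: Σr·q = 340.
AᵀA·[m]ᵀ = Aᵀq becomes [[117]]·[m]ᵀ = [340]ᵀ.
Hence m = 340 / 117 ≈ 2.90598.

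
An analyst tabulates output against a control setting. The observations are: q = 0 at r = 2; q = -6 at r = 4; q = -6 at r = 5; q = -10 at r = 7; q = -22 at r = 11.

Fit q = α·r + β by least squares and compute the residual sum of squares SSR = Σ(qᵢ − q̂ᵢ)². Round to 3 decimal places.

SSR = 6.479

Entries of AᵀA: Σr·r = 215, Σr = 29, Σ1 = 5.
Right-hand side: Σr·q = -366, Σq = -44.
So AᵀA·[α, β]ᵀ = Aᵀq: [[215, 29]; [29, 5]]·[α, β]ᵀ = [-366, -44]ᵀ.
Determinant 215·5 − 29² = 234.
α = ((-366)·5 − 29·(-44))/234 = -277/117; β = (215·(-44) − 29·(-366))/234 = 577/117.
Residuals: -23/117, -19/13, 106/117, 64/39, -8/9; SSR = 758/117.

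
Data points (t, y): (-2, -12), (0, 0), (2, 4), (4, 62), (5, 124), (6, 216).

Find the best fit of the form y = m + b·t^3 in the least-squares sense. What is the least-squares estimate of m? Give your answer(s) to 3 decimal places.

m = -2.677

From the data, Σ1 = 6, Σt^3 = 405, Σt^3·t^3 = 66505.
Right-hand side: Σy = 394, Σt^3·y = 66252.
Normal equations: [[6, 405]; [405, 66505]]·[m, b]ᵀ = [394, 66252]ᵀ.
det = 6·66505 − 405² = 235005.
m = (394·66505 − 405·66252)/235005 = -125818/47001; b = (6·66252 − 405·394)/235005 = 79314/78335.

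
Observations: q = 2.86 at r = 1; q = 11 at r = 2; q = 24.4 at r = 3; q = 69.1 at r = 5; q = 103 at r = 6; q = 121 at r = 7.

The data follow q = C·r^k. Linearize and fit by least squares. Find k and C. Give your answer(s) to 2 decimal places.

k = 1.96, C = 2.85

Let Y = ln q. Fitting Y = k·ln r + ln C by least squares:
Σln r = 7.1389, Σ(ln r)² = 11.2747, Σln q = 20.3094, Σln r·ln q = 29.6251.
Equations: 11.2747·k + 7.1389·ln C = 29.6251;  7.1389·k + 6·ln C = 20.3094.
Slope k = (n·Σln r·ln q − Σln r·Σln q)/(n·Σ(ln r)² − (Σln r)²) = (6·29.6251 − 7.1389·20.3094)/16.6845 = 1.96376; ln C = (Σln q − k·Σln r)/n = 1.04839, so C = exp(1.04839) = 2.85306.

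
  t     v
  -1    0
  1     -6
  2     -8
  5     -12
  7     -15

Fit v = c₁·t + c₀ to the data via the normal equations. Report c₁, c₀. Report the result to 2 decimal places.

c₁ = -1.77, c₀ = -3.25

Setting ∂/∂c₁ … = 0 gives: 80·c₁ + 14·c₀ = -187;  14·c₁ + 5·c₀ = -41.
(Σt·t = 80, Σt = 14, Σ1 = 5, Σt·v = -187, Σv = -41.)
Eliminating c₀: 5·(row 1) − 14·(row 2) gives 204·c₁ = 5·(-187) − 14·(-41) = -361, so c₁ = -361/204.
Then c₀ = ((-41) − 14·(-361/204))/5 = -331/102.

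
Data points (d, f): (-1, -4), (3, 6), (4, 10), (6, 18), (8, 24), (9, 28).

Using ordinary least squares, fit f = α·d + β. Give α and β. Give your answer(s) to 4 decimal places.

α = 3.2569, β = -2.0748

Normal-equation sums: Σd·d = 207, Σd = 29, Σ1 = 6.
For Mᵀf: Σd·f = 614, Σf = 82.
Normal equations: [[207, 29]; [29, 6]]·[α, β]ᵀ = [614, 82]ᵀ.
Determinant 207·6 − 29² = 401.
α = (614·6 − 29·82)/401 = 1306/401; β = (207·82 − 29·614)/401 = -832/401.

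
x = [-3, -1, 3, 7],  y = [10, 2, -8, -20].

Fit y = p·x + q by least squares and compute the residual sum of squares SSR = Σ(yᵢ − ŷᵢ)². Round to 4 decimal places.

Setting ∂/∂p … = 0 gives: 68·p + 6·q = -196;  6·p + 4·q = -16.
Δ = 68·4 − 6² = 236.
p = ((-196)·4 − 6·(-16))/236 = -172/59; q = (68·(-16) − 6·(-196))/236 = 22/59.
Residuals: 52/59, -76/59, 22/59, 2/59; SSR = 152/59.

SSR = 2.5763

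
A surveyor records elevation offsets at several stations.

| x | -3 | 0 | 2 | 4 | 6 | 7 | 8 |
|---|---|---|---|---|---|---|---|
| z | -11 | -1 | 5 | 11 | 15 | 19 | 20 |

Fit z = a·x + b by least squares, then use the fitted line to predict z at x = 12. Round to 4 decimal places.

ẑ = 32.5672

Setting ∂/∂a … = 0 gives: 178·a + 24·b = 470;  24·a + 7·b = 58.
(Σx·x = 178, Σx = 24, Σ1 = 7, Σx·z = 470, Σz = 58.)
det = 178·7 − 24² = 670.
a = (470·7 − 24·58)/670 = 949/335; b = (178·58 − 24·470)/670 = -478/335.
At x = 12: ẑ = (949/335)·(12) + (-478/335)·(1) = 2182/67.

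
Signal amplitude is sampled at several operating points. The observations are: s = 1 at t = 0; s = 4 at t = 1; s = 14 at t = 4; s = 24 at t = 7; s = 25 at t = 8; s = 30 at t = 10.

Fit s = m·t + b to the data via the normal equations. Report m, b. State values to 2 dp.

m = 2.98, b = 1.46

Setting ∂/∂m … = 0 gives: 230·m + 30·b = 728;  30·m + 6·b = 98.
Δ = 230·6 − 30² = 480.
m = (728·6 − 30·98)/480 = 119/40; b = (230·98 − 30·728)/480 = 35/24.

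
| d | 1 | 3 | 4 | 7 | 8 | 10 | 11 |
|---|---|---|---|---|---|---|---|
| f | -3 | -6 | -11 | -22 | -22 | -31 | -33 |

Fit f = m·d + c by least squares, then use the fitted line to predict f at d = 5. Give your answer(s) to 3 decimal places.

f̂ = -14.226

Setting ∂/∂m … = 0 gives: 360·m + 44·c = -1068;  44·m + 7·c = -128.
(Σd·d = 360, Σd = 44, Σ1 = 7, Σd·f = -1068, Σf = -128.)
Δ = 360·7 − 44² = 584.
m = ((-1068)·7 − 44·(-128))/584 = -461/146; c = (360·(-128) − 44·(-1068))/584 = 114/73.
At d = 5: f̂ = (-461/146)·(5) + (114/73)·(1) = -2077/146.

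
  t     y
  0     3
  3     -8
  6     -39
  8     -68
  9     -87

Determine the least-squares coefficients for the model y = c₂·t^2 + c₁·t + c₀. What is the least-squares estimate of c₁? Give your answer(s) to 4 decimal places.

c₁ = -0.7540

From the data, Σt^2·t^2 = 12034, Σt^2·t = 1484, Σt^2 = 190, Σt·t = 190, Σt = 26, Σ1 = 5.
Moment sums: Σt^2·y = -12875, Σt·y = -1585, Σy = -199.
So AᵀA·[c₂, c₁, c₀]ᵀ = Aᵀy: [[12034, 1484, 190]; [1484, 190, 26]; [190, 26, 5]]·[c₂, c₁, c₀]ᵀ = [-12875, -1585, -199]ᵀ.
Row-reducing yields c₂ = -2173/2118, c₁ = -1597/2118, c₀ = 1097/353.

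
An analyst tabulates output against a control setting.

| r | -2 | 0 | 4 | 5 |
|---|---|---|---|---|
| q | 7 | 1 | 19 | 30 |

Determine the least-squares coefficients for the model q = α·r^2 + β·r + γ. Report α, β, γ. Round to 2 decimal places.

α = 1.26, β = -0.51, γ = 0.95

Sums needed: Σr^2·r^2 = 897, Σr^2·r = 181, Σr^2 = 45, Σr·r = 45, Σr = 7, Σ1 = 4.
And Σr^2·q = 1082, Σr·q = 212, Σq = 57.
Row-reducing yields α = 2957/2342, β = -1205/2342, γ = 1108/1171.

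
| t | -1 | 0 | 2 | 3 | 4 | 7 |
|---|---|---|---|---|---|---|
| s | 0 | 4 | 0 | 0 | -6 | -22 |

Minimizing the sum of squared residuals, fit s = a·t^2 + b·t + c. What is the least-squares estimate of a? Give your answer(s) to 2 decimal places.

a = -0.58

The normal system MᵀM·[a, b, c]ᵀ = Mᵀs is [[2755, 441, 79]; [441, 79, 15]; [79, 15, 6]]·[a, b, c]ᵀ = [-1174, -178, -24]ᵀ.
Solving the 3×3 system (Gaussian elimination) gives a = -10311/17810, b = 9859/17810, c = 19937/8905.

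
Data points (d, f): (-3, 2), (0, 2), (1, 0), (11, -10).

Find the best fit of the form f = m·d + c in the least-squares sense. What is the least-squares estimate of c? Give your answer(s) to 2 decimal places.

c = 0.58

From the data, Σd·d = 131, Σd = 9, Σ1 = 4.
Moment sums: Σd·f = -116, Σf = -6.
Normal equations: [[131, 9]; [9, 4]]·[m, c]ᵀ = [-116, -6]ᵀ.
Eliminating c: 4·(row 1) − 9·(row 2) gives 443·m = 4·(-116) − 9·(-6) = -410, so m = -410/443.
Then c = ((-6) − 9·(-410/443))/4 = 258/443.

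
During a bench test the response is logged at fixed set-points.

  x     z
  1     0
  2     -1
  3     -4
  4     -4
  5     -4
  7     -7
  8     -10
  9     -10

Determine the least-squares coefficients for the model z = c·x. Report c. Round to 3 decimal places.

Compute the Gram sums: Σx·x = 249.
Moment sums: Σx·z = -269.
Hence c = -269 / 249 ≈ -1.08032.

c = -1.080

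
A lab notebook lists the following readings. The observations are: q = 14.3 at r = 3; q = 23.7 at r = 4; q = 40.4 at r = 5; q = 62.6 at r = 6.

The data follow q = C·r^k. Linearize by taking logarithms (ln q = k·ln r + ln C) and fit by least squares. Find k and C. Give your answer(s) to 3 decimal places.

Let Y = ln q. Fitting Y = k·ln r + ln C by least squares:
AᵀA = [[8.9295, 5.8861]; [5.8861, 4]], rhs = [20.6760, 13.6613]ᵀ  (here Σln r = 5.8861, Σ(ln r)² = 8.9295, Σln q = 13.6613, Σln r·ln q = 20.6760).
Slope k = (n·Σln r·ln q − Σln r·Σln q)/(n·Σ(ln r)² − (Σln r)²) = (4·20.6760 − 5.8861·13.6613)/1.0716 = 2.13886; ln C = (Σln q − k·Σln r)/n = 0.26794, so C = exp(0.26794) = 1.30727.

k = 2.139, C = 1.307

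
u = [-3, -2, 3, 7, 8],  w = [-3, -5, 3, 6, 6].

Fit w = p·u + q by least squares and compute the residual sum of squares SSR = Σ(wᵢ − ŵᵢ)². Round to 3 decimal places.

SSR = 6.781

The normal equations are: 135·p + 13·q = 118;  13·p + 5·q = 7.
(Σu·u = 135, Σu = 13, Σ1 = 5, Σu·w = 118, Σw = 7.)
Δ = 135·5 − 13² = 506.
p = (118·5 − 13·7)/506 = 499/506; q = (135·7 − 13·118)/506 = -589/506.
Residuals: 284/253, -41/22, 305/253, 6/23, -367/506; SSR = 3431/506.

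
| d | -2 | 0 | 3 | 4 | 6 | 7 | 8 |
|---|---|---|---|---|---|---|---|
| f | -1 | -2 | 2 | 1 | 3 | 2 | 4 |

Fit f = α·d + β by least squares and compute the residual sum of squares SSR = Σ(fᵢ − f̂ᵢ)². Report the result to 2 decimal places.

SSR = 5.17

XᵀX·[α, β]ᵀ = Xᵀf reads: 178·α + 26·β = 76;  26·α + 7·β = 9.
det = 178·7 − 26² = 570.
α = (76·7 − 26·9)/570 = 149/285; β = (178·9 − 26·76)/570 = -187/285.
Residuals: 40/57, -383/285, 62/57, -124/285, 148/285, -286/285, 9/19; SSR = 1474/285.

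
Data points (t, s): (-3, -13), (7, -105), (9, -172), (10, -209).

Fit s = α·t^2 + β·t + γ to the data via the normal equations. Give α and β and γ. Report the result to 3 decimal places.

XᵀX·[α, β, γ]ᵀ = Xᵀs reads: 19043·α + 2045·β + 239·γ = -40094;  2045·α + 239·β + 23·γ = -4334;  239·α + 23·β + 4·γ = -499.
Row-reducing yields α = -76517/39012, β = -54511/39012, γ = 3097/6502.

α = -1.961, β = -1.397, γ = 0.476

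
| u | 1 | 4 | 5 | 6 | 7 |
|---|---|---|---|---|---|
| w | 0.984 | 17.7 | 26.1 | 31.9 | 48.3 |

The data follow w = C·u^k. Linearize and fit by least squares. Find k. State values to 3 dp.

With ln wᵢ as the transformed response and ln uᵢ as the regressor:
Σln u = 6.7334, Σ(ln u)² = 11.5091, Σln w = 13.4594, Σln u·ln w = 22.9828.
Equations: 11.5091·k + 6.7334·ln C = 22.9828;  6.7334·k + 5·ln C = 13.4594.
Slope k = (n·Σln u·ln w − Σln u·Σln w)/(n·Σ(ln u)² − (Σln u)²) = (5·22.9828 − 6.7334·13.4594)/12.2067 = 1.98959; ln C = (Σln w − k·Σln u)/n = 0.01253.

k = 1.990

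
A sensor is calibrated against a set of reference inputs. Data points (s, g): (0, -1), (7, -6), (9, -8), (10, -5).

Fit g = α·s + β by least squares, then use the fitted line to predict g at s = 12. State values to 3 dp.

AᵀA·[α, β]ᵀ = Aᵀg reads: 230·α + 26·β = -164;  26·α + 4·β = -20.
(Σs·s = 230, Σs = 26, Σ1 = 4, Σs·g = -164, Σg = -20.)
Determinant 230·4 − 26² = 244.
α = ((-164)·4 − 26·(-20))/244 = -34/61; β = (230·(-20) − 26·(-164))/244 = -84/61.
At s = 12: ĝ = (-34/61)·(12) + (-84/61)·(1) = -492/61.

ĝ = -8.066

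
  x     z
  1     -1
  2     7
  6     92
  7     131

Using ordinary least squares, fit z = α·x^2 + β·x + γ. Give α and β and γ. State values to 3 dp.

AᵀA·[α, β, γ]ᵀ = Aᵀz reads: 3714·α + 568·β + 90·γ = 9758;  568·α + 90·β + 16·γ = 1482;  90·α + 16·β + 4·γ = 229.
Row-reducing yields α = 31/10, β = -197/65, γ = -49/130.

α = 3.100, β = -3.031, γ = -0.377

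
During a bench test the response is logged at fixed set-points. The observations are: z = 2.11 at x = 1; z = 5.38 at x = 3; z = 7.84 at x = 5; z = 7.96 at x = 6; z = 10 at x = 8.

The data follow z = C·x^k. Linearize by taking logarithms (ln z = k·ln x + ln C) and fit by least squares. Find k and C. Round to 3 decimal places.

With ln zᵢ as the transformed response and ln xᵢ as the regressor:
Over the data: Σln x = 6.5793, Σ(ln x)² = 11.3317, Σln z = 8.8656, Σln x·ln z = 13.6678.
Normal system: [[11.3317, 6.5793]; [6.5793, 5]]·[k, ln C]ᵀ = [13.6678, 8.8656]ᵀ.
Slope k = (n·Σln x·ln z − Σln x·Σln z)/(n·Σ(ln x)² − (Σln x)²) = (5·13.6678 − 6.5793·8.8656)/13.3720 = 0.74856; ln C = (Σln z − k·Σln x)/n = 0.78813, so C = exp(0.78813) = 2.19927.

k = 0.749, C = 2.199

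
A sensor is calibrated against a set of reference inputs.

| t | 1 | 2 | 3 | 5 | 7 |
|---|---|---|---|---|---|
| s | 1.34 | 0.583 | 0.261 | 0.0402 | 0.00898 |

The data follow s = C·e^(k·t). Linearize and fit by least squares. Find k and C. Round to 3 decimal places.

Linearized form: ln s = k·t + ln C. From the 5 transformed points,
Over the data: Σt = 18.0000, Σ(t)² = 88.0000, Σln s = -9.5168, Σt·ln s = -53.8749.
Normal system: [[88.0000, 18.0000]; [18.0000, 5]]·[k, ln C]ᵀ = [-53.8749, -9.5168]ᵀ.
Δ = 88.0000·5 − (18.0000)² = 116.0000; k = (-53.8749·5 − 18.0000·-9.5168)/116.0000 = -0.84545, ln C = (88.0000·-9.5168 − 18.0000·-53.8749)/116.0000 = 1.14027, so C = exp(1.14027) = 3.12763.

k = -0.845, C = 3.128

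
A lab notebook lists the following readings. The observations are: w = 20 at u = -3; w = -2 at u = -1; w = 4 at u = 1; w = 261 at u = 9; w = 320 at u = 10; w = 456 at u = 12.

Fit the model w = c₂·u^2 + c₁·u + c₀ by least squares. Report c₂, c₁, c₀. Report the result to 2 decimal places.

c₂ = 3.01, c₁ = 2.08, c₀ = -1.56

XᵀX·[c₂, c₁, c₀]ᵀ = Xᵀw reads: 37380·c₂ + 3430·c₁ + 336·c₀ = 118987;  3430·c₂ + 336·c₁ + 28·c₀ = 10967;  336·c₂ + 28·c₁ + 6·c₀ = 1059.
(Σu^2·u^2 = 37380, Σu^2·u = 3430, Σu^2 = 336, Σu·u = 336, Σu = 28, Σ1 = 6, Σu^2·w = 118987, Σu·w = 10967, Σw = 1059.)
Solving the 3×3 system (Gaussian elimination) gives c₂ = 222077/73878, c₁ = 51311/24626, c₀ = -16457/10554.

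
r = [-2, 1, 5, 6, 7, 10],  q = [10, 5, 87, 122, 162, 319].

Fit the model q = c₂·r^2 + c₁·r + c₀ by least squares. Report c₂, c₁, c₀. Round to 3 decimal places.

Forming XᵀX = [[14339, 1677, 215]; [1677, 215, 27]; [215, 27, 6]] and Xᵀq = [46450, 5476, 705]ᵀ gives XᵀX·[c₂, c₁, c₀]ᵀ = Xᵀq.
Inverting the 3×3 Gram matrix, [c₂, c₁, c₀]ᵀ = [47277/15950, 34201/15950, 13064/7975]ᵀ.

c₂ = 2.964, c₁ = 2.144, c₀ = 1.638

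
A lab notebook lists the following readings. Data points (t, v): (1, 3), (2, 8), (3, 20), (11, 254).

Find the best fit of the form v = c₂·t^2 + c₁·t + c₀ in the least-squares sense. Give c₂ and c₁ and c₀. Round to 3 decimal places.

AᵀA·[c₂, c₁, c₀]ᵀ = Aᵀv reads: 14739·c₂ + 1367·c₁ + 135·c₀ = 30949;  1367·c₂ + 135·c₁ + 17·c₀ = 2873;  135·c₂ + 17·c₁ + 4·c₀ = 285.
(Σt^2·t^2 = 14739, Σt^2·t = 1367, Σt^2 = 135, Σt·t = 135, Σt = 17, Σ1 = 4, Σt^2·v = 30949, Σt·v = 2873, Σv = 285.)
Row-reducing yields c₂ = 10145/4861, c₁ = 482/4861, c₀ = 1904/4861.

c₂ = 2.087, c₁ = 0.099, c₀ = 0.392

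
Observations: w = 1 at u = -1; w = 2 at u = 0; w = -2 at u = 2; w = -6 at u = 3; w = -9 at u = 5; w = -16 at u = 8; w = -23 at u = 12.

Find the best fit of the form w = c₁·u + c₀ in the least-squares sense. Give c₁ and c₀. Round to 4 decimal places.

Entries of XᵀX: Σu·u = 247, Σu = 29, Σ1 = 7.
Moment sums: Σu·w = -472, Σw = -53.
XᵀX·[c₁, c₀]ᵀ = Xᵀw becomes [[247, 29]; [29, 7]]·[c₁, c₀]ᵀ = [-472, -53]ᵀ.
Eliminating c₀: 7·(row 1) − 29·(row 2) gives 888·c₁ = 7·(-472) − 29·(-53) = -1767, so c₁ = -589/296.
Then c₀ = ((-53) − 29·(-589/296))/7 = 199/296.

c₁ = -1.9899, c₀ = 0.6723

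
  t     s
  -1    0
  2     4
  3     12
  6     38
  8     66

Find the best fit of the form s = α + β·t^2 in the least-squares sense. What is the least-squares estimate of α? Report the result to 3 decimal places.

From the data, Σ1 = 5, Σt^2 = 114, Σt^2·t^2 = 5490.
Right-hand side: Σs = 120, Σt^2·s = 5716.
Determinant 5·5490 − 114² = 14454.
α = (120·5490 − 114·5716)/14454 = 1196/2409; β = (5·5716 − 114·120)/14454 = 7450/7227.

α = 0.496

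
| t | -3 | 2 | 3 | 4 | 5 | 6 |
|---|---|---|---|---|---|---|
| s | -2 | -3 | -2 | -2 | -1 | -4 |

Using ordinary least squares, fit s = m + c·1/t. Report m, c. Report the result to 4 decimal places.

m = -2.2102, c = -0.6616

Normal-equation sums: Σ1 = 6, Σ1/t = 67/60, Σ1/t·1/t = 241/400.
Moment sums: Σs = -14, Σ1/t·s = -43/15.
Normal equations: [[6, 67/60]; [67/60, 241/400]]·[m, c]ᵀ = [-14, -43/15]ᵀ.
Eliminating c: (241/400)·(row 1) − (67/60)·(row 2) gives (341/144)·m = (241/400)·(-14) − (67/60)·(-43/15) = -9421/1800, so m = -18842/8525.
Then c = ((-43/15) − (67/60)·(-18842/8525))/(241/400) = -1128/1705.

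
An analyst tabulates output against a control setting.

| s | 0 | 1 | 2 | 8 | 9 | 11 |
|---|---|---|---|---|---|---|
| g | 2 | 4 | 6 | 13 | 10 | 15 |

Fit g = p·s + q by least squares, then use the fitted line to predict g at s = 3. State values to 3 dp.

ĝ = 6.053

With design matrix M, MᵀM = [[271, 31]; [31, 6]] and Mᵀg = [375, 50]ᵀ.
Eliminating q: 6·(row 1) − 31·(row 2) gives 665·p = 6·375 − 31·50 = 700, so p = 20/19.
Then q = (50 − 31·(20/19))/6 = 55/19.
At s = 3: ĝ = (20/19)·(3) + (55/19)·(1) = 115/19.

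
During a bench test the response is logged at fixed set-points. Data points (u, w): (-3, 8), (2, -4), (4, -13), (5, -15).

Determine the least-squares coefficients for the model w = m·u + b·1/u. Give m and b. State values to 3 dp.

Forming XᵀX = [[54, 4]; [4, 1669/3600]] and Xᵀw = [-159, -131/12]ᵀ gives XᵀX·[m, b]ᵀ = Xᵀw.
Eliminating b: (1669/3600)·(row 1) − 4·(row 2) gives (1807/200)·m = (1669/3600)·(-159) − 4·(-131/12) = -12019/400, so m = -12019/3614.
Then b = ((-131/12) − 4·(-12019/3614))/(1669/3600) = 9300/1807.

m = -3.326, b = 5.147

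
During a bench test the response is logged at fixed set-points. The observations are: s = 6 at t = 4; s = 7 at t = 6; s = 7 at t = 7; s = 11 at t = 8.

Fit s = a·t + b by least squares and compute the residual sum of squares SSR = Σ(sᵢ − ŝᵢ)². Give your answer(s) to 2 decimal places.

SSR = 4.97

XᵀX·[a, b]ᵀ = Xᵀs reads: 165·a + 25·b = 203;  25·a + 4·b = 31.
(Σt·t = 165, Σt = 25, Σ1 = 4, Σt·s = 203, Σs = 31.)
Δ = 165·4 − 25² = 35.
a = (203·4 − 25·31)/35 = 37/35; b = (165·31 − 25·203)/35 = 8/7.
Residuals: 22/35, -17/35, -54/35, 7/5; SSR = 174/35.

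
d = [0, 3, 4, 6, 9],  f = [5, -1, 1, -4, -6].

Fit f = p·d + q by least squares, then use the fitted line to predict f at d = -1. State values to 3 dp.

From the data, Σd·d = 142, Σd = 22, Σ1 = 5.
And Σd·f = -77, Σf = -5.
So AᵀA·[p, q]ᵀ = Aᵀf: [[142, 22]; [22, 5]]·[p, q]ᵀ = [-77, -5]ᵀ.
Eliminating q: 5·(row 1) − 22·(row 2) gives 226·p = 5·(-77) − 22·(-5) = -275, so p = -275/226.
Then q = ((-5) − 22·(-275/226))/5 = 492/113.
At d = -1: f̂ = (-275/226)·(-1) + (492/113)·(1) = 1259/226.

f̂ = 5.571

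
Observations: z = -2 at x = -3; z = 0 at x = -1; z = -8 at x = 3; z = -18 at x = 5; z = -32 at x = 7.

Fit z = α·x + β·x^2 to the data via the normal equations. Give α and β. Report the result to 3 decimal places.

α = -0.947, β = -0.522

Entries of AᵀA: Σx·x = 93, Σx·x^2 = 467, Σx^2·x^2 = 3189.
Moment sums: Σx·z = -332, Σx^2·z = -2108.
Normal equations: [[93, 467]; [467, 3189]]·[α, β]ᵀ = [-332, -2108]ᵀ.
Eliminating β: 3189·(row 1) − 467·(row 2) gives 78488·α = 3189·(-332) − 467·(-2108) = -74312, so α = -9289/9811.
Then β = ((-2108) − 467·(-9289/9811))/3189 = -5125/9811.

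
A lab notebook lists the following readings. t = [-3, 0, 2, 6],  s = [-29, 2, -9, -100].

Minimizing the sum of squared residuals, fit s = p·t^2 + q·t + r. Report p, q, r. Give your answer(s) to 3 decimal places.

p = -2.999, q = 1.078, r = 1.389

Setting ∂/∂p … = 0 gives: 1393·p + 197·q + 49·r = -3897;  197·p + 49·q + 5·r = -531;  49·p + 5·q + 4·r = -136.
Inverting the 3×3 Gram matrix, [p, q, r]ᵀ = [-30913/10308, 11117/10308, 1193/859]ᵀ.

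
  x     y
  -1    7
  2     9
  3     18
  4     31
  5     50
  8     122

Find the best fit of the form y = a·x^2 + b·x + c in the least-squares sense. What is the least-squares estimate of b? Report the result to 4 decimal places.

b = -0.9780

Compute the Gram sums: Σx^2·x^2 = 5075, Σx^2·x = 735, Σx^2 = 119, Σx·x = 119, Σx = 21, Σ1 = 6.
For Aᵀy: Σx^2·y = 9759, Σx·y = 1415, Σy = 237.
AᵀA·[a, b, c]ᵀ = Aᵀy becomes [[5075, 735, 119]; [735, 119, 21]; [119, 21, 6]]·[a, b, c]ᵀ = [9759, 1415, 237]ᵀ.
Row-reducing yields a = 180/91, b = -89/91, c = 48/13.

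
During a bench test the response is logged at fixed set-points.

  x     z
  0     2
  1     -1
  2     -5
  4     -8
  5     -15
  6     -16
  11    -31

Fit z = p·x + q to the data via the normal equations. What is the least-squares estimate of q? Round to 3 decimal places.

Entries of AᵀA: Σx·x = 203, Σx = 29, Σ1 = 7.
Moment sums: Σx·z = -555, Σz = -74.
AᵀA·[p, q]ᵀ = Aᵀz becomes [[203, 29]; [29, 7]]·[p, q]ᵀ = [-555, -74]ᵀ.
Eliminating q: 7·(row 1) − 29·(row 2) gives 580·p = 7·(-555) − 29·(-74) = -1739, so p = -1739/580.
Then q = ((-74) − 29·(-1739/580))/7 = 37/20.

q = 1.850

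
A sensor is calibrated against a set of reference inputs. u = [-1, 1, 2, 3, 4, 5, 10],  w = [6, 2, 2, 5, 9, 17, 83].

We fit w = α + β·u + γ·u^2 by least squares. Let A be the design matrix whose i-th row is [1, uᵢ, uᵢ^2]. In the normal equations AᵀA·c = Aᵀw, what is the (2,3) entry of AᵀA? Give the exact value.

1224

Row 2 ↔ basis u, column 3 ↔ basis u^2, so (AᵀA)_{2,3} = Σᵢ (u)·(u^2) = (-1)·(1) + (1)·(1) + (2)·(4) + (3)·(9) + (4)·(16) + (5)·(25) + (10)·(100) = 1224.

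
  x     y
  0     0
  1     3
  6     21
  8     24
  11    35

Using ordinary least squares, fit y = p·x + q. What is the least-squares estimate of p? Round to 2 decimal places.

p = 3.16

The normal system AᵀA·[p, q]ᵀ = Aᵀy is [[222, 26]; [26, 5]]·[p, q]ᵀ = [706, 83]ᵀ.
Eliminating q: 5·(row 1) − 26·(row 2) gives 434·p = 5·706 − 26·83 = 1372, so p = 98/31.
Then q = (83 − 26·(98/31))/5 = 5/31.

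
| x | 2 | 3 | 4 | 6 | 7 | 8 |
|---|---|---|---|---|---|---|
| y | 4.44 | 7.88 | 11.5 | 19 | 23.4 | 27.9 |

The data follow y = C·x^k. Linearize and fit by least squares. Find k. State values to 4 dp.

Taking logs, ln y = k·ln x + ln C, so regress ln y on ln x.
Over the data: Σln x = 8.9952, Σ(ln x)² = 14.9303, Σln y = 15.4231, Σln x·ln y = 25.0193.
Normal system: [[14.9303, 8.9952]; [8.9952, 6]]·[k, ln C]ᵀ = [25.0193, 15.4231]ᵀ.
Solving (det = 8.6686): k = 1.31304, ln C = 0.60201.

k = 1.3130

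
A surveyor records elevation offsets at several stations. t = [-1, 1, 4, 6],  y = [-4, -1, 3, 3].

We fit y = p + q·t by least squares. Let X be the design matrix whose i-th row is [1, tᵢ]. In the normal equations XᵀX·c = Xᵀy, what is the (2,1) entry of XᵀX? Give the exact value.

Row 2 ↔ basis t, column 1 ↔ basis 1, so (XᵀX)_{2,1} = Σᵢ t = (-1)·(1) + (1)·(1) + (4)·(1) + (6)·(1) = 10.

10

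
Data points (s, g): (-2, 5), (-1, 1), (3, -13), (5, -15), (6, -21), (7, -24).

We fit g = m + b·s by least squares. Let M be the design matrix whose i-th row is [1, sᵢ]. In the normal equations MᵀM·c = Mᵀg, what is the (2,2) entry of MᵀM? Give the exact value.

124

Row 2 ↔ basis s, column 2 ↔ basis s, so (MᵀM)_{2,2} = Σᵢ (s)·(s) = (-2)·(-2) + (-1)·(-1) + (3)·(3) + (5)·(5) + (6)·(6) + (7)·(7) = 124.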